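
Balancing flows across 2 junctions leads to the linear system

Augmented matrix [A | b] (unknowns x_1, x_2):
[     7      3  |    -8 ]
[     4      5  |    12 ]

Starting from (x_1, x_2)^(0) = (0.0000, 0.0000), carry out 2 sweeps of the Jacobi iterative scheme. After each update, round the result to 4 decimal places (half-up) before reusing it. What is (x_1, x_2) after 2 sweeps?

(-2.1714, 3.3143)

Iteration 1:
  x_1 = (-8 - (3)·0.0000) / (7) = -1.1429
  x_2 = (12 - (4)·0.0000) / (5) = 2.4000
Iteration 2:
  x_1 = (-8 - (3)·2.4000) / (7) = -2.1714
  x_2 = (12 - (4)·-1.1429) / (5) = 3.3143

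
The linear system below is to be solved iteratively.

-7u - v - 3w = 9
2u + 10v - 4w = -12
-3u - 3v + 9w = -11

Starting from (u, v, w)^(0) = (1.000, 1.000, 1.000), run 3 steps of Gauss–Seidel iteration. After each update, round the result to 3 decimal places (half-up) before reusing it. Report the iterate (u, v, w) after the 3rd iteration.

Iteration 1:
  u = (9 - (-1)·1.000 - (-3)·1.000) / (-7) = -1.857
  v = (-12 - (2)·-1.857 - (-4)·1.000) / (10) = -0.429
  w = (-11 - (-3)·-1.857 - (-3)·-0.429) / (9) = -1.984
Iteration 2:
  u = (9 - (-1)·-0.429 - (-3)·-1.984) / (-7) = -0.374
  v = (-12 - (2)·-0.374 - (-4)·-1.984) / (10) = -1.919
  w = (-11 - (-3)·-0.374 - (-3)·-1.919) / (9) = -1.987
Iteration 3:
  u = (9 - (-1)·-1.919 - (-3)·-1.987) / (-7) = -0.160
  v = (-12 - (2)·-0.160 - (-4)·-1.987) / (10) = -1.963
  w = (-11 - (-3)·-0.160 - (-3)·-1.963) / (9) = -1.930

(-0.160, -1.963, -1.930)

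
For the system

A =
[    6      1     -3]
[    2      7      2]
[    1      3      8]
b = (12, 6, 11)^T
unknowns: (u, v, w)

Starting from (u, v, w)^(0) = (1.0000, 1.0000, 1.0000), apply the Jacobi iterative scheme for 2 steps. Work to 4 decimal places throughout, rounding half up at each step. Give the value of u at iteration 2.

2.3899

Iteration 1:
  u = (12 - (1)·1.0000 - (-3)·1.0000) / (6) = 2.3333
  v = (6 - (2)·1.0000 - (2)·1.0000) / (7) = 0.2857
  w = (11 - (1)·1.0000 - (3)·1.0000) / (8) = 0.8750
Iteration 2:
  u = (12 - (1)·0.2857 - (-3)·0.8750) / (6) = 2.3899
  v = (6 - (2)·2.3333 - (2)·0.8750) / (7) = -0.0595
  w = (11 - (1)·2.3333 - (3)·0.2857) / (8) = 0.9762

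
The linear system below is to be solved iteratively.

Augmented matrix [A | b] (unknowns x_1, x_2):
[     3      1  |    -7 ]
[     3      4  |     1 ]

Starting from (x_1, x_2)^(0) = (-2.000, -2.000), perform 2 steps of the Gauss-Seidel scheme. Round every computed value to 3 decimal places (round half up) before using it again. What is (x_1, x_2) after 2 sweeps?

Iteration 1:
  x_1 = (-7 - (1)·-2.000) / (3) = -1.667
  x_2 = (1 - (3)·-1.667) / (4) = 1.500
Iteration 2:
  x_1 = (-7 - (1)·1.500) / (3) = -2.833
  x_2 = (1 - (3)·-2.833) / (4) = 2.375

(-2.833, 2.375)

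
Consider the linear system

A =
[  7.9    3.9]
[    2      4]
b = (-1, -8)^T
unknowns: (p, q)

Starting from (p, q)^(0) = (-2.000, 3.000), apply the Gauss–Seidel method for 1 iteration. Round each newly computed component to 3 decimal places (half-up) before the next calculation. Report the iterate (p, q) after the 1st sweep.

(-1.608, -1.196)

Iteration 1:
  p = (-1 - (3.9)·3.000) / (7.9) = -1.608
  q = (-8 - (2)·-1.608) / (4) = -1.196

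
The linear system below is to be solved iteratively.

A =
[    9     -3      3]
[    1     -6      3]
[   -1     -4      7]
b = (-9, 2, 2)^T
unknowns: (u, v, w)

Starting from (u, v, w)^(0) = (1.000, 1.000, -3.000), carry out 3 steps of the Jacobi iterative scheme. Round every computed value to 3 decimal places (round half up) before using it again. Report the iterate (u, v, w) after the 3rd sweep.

(-0.720, -0.958, 0.143)

Iteration 1:
  u = (-9 - (-3)·1.000 - (3)·-3.000) / (9) = 0.333
  v = (2 - (1)·1.000 - (3)·-3.000) / (-6) = -1.667
  w = (2 - (-1)·1.000 - (-4)·1.000) / (7) = 1.000
Iteration 2:
  u = (-9 - (-3)·-1.667 - (3)·1.000) / (9) = -1.889
  v = (2 - (1)·0.333 - (3)·1.000) / (-6) = 0.222
  w = (2 - (-1)·0.333 - (-4)·-1.667) / (7) = -0.619
Iteration 3:
  u = (-9 - (-3)·0.222 - (3)·-0.619) / (9) = -0.720
  v = (2 - (1)·-1.889 - (3)·-0.619) / (-6) = -0.958
  w = (2 - (-1)·-1.889 - (-4)·0.222) / (7) = 0.143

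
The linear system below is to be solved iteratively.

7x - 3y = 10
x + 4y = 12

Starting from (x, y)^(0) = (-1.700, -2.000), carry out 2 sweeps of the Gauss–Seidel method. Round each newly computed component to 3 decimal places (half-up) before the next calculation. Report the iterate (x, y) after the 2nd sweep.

Iteration 1:
  x = (10 - (-3)·-2.000) / (7) = 0.571
  y = (12 - (1)·0.571) / (4) = 2.857
Iteration 2:
  x = (10 - (-3)·2.857) / (7) = 2.653
  y = (12 - (1)·2.653) / (4) = 2.337

(2.653, 2.337)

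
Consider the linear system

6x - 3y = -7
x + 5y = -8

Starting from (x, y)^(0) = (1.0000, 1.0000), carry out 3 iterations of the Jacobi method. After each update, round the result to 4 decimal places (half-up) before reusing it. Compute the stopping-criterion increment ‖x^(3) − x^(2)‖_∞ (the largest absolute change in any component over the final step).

Iteration 1:
  x = (-7 - (-3)·1.0000) / (6) = -0.6667
  y = (-8 - (1)·1.0000) / (5) = -1.8000
Iteration 2:
  x = (-7 - (-3)·-1.8000) / (6) = -2.0667
  y = (-8 - (1)·-0.6667) / (5) = -1.4667
Iteration 3:
  x = (-7 - (-3)·-1.4667) / (6) = -1.9000
  y = (-8 - (1)·-2.0667) / (5) = -1.1867
Change: (0.1667, 0.2800) → max |·| = 0.2800

0.2800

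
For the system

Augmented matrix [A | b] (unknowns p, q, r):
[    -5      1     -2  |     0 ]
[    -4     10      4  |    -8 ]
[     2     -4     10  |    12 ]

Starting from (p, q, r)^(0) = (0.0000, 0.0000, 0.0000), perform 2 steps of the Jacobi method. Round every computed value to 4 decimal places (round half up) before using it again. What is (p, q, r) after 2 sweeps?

(-0.6400, -1.2800, 0.8800)

Iteration 1:
  p = (0 - (1)·0.0000 - (-2)·0.0000) / (-5) = 0.0000
  q = (-8 - (-4)·0.0000 - (4)·0.0000) / (10) = -0.8000
  r = (12 - (2)·0.0000 - (-4)·0.0000) / (10) = 1.2000
Iteration 2:
  p = (0 - (1)·-0.8000 - (-2)·1.2000) / (-5) = -0.6400
  q = (-8 - (-4)·0.0000 - (4)·1.2000) / (10) = -1.2800
  r = (12 - (2)·0.0000 - (-4)·-0.8000) / (10) = 0.8800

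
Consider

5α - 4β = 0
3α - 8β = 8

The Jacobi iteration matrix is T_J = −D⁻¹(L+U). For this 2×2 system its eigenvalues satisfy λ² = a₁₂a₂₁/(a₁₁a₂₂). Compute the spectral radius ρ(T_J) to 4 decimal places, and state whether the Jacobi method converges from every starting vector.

0.5477

a₁₂a₂₁/(a₁₁a₂₂) = (-4)·(3) / ((5)·(-8)) = 0.300000
ρ = √|0.300000| = √0.300000 = 0.5477
ρ < 1, so Jacobi converges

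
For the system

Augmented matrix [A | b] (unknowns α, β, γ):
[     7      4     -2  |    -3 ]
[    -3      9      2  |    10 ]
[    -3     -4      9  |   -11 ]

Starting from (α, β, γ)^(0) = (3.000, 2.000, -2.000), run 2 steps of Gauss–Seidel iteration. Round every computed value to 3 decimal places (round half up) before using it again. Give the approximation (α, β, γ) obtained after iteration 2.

(-1.356, 1.006, -1.227)

Iteration 1:
  α = (-3 - (4)·2.000 - (-2)·-2.000) / (7) = -2.143
  β = (10 - (-3)·-2.143 - (2)·-2.000) / (9) = 0.841
  γ = (-11 - (-3)·-2.143 - (-4)·0.841) / (9) = -1.563
Iteration 2:
  α = (-3 - (4)·0.841 - (-2)·-1.563) / (7) = -1.356
  β = (10 - (-3)·-1.356 - (2)·-1.563) / (9) = 1.006
  γ = (-11 - (-3)·-1.356 - (-4)·1.006) / (9) = -1.227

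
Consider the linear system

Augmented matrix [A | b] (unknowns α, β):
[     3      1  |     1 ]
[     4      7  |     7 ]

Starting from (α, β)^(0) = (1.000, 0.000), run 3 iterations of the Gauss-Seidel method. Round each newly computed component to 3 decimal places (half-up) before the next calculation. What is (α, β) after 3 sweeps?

(0.012, 0.993)

Iteration 1:
  α = (1 - (1)·0.000) / (3) = 0.333
  β = (7 - (4)·0.333) / (7) = 0.810
Iteration 2:
  α = (1 - (1)·0.810) / (3) = 0.063
  β = (7 - (4)·0.063) / (7) = 0.964
Iteration 3:
  α = (1 - (1)·0.964) / (3) = 0.012
  β = (7 - (4)·0.012) / (7) = 0.993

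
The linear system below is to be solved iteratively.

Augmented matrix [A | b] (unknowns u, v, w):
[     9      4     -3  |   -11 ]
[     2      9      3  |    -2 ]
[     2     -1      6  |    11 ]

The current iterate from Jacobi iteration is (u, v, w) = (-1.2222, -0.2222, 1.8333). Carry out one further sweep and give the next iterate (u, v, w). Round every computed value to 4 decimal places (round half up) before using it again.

(-0.5124, -0.5617, 2.2037)

One sweep:
  u = (-11 - (4)·-0.2222 - (-3)·1.8333) / (9) = -0.5124
  v = (-2 - (2)·-1.2222 - (3)·1.8333) / (9) = -0.5617
  w = (11 - (2)·-1.2222 - (-1)·-0.2222) / (6) = 2.2037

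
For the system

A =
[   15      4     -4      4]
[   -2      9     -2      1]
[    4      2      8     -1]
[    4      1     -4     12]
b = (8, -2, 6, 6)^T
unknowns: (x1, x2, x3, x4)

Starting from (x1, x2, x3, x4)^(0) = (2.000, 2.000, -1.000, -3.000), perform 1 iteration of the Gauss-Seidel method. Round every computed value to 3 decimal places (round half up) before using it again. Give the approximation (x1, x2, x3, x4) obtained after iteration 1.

(0.533, 0.007, 0.107, 0.357)

Iteration 1:
  x1 = (8 - (4)·2.000 - (-4)·-1.000 - (4)·-3.000) / (15) = 0.533
  x2 = (-2 - (-2)·0.533 - (-2)·-1.000 - (1)·-3.000) / (9) = 0.007
  x3 = (6 - (4)·0.533 - (2)·0.007 - (-1)·-3.000) / (8) = 0.107
  x4 = (6 - (4)·0.533 - (1)·0.007 - (-4)·0.107) / (12) = 0.357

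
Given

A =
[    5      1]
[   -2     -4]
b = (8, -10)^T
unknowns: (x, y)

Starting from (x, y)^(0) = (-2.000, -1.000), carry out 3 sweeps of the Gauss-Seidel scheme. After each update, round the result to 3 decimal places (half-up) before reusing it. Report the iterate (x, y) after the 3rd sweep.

Iteration 1:
  x = (8 - (1)·-1.000) / (5) = 1.800
  y = (-10 - (-2)·1.800) / (-4) = 1.600
Iteration 2:
  x = (8 - (1)·1.600) / (5) = 1.280
  y = (-10 - (-2)·1.280) / (-4) = 1.860
Iteration 3:
  x = (8 - (1)·1.860) / (5) = 1.228
  y = (-10 - (-2)·1.228) / (-4) = 1.886

(1.228, 1.886)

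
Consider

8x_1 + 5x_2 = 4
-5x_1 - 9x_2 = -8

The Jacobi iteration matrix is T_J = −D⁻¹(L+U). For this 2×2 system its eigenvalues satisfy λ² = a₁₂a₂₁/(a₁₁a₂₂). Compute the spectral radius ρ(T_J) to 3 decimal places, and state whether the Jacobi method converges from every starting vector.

a₁₂a₂₁/(a₁₁a₂₂) = (5)·(-5) / ((8)·(-9)) = 0.347222
ρ = √|0.347222| = √0.347222 = 0.589
ρ < 1, so Jacobi converges

0.589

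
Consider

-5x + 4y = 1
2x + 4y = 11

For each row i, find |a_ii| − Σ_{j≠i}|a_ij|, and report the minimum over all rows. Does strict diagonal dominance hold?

row 1: |-5| − (4) = 1
row 2: |4| − (2) = 2
minimum over rows = 1 → strictly diagonally dominant (convergence guaranteed)

1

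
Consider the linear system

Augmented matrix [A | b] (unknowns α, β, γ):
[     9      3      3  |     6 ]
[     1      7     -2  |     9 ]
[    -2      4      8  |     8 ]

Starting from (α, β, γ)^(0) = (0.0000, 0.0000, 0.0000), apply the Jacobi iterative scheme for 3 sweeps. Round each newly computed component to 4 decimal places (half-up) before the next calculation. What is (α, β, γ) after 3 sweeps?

(0.0000, 1.4490, 0.2381)

Iteration 1:
  α = (6 - (3)·0.0000 - (3)·0.0000) / (9) = 0.6667
  β = (9 - (1)·0.0000 - (-2)·0.0000) / (7) = 1.2857
  γ = (8 - (-2)·0.0000 - (4)·0.0000) / (8) = 1.0000
Iteration 2:
  α = (6 - (3)·1.2857 - (3)·1.0000) / (9) = -0.0952
  β = (9 - (1)·0.6667 - (-2)·1.0000) / (7) = 1.4762
  γ = (8 - (-2)·0.6667 - (4)·1.2857) / (8) = 0.5238
Iteration 3:
  α = (6 - (3)·1.4762 - (3)·0.5238) / (9) = 0.0000
  β = (9 - (1)·-0.0952 - (-2)·0.5238) / (7) = 1.4490
  γ = (8 - (-2)·-0.0952 - (4)·1.4762) / (8) = 0.2381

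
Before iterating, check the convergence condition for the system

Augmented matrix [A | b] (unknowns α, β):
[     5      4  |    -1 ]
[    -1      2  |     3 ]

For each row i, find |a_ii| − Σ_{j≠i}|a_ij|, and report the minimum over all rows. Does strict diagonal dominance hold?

1

row 1: |5| − (4) = 1
row 2: |2| − (1) = 1
minimum over rows = 1 → strictly diagonally dominant (convergence guaranteed)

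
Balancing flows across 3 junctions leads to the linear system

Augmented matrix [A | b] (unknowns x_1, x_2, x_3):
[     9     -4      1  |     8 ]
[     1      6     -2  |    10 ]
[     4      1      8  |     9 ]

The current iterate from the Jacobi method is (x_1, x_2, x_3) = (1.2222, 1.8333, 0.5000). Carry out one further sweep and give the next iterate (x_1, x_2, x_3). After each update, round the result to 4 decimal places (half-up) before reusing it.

(1.6481, 1.6296, 0.2847)

One sweep:
  x_1 = (8 - (-4)·1.8333 - (1)·0.5000) / (9) = 1.6481
  x_2 = (10 - (1)·1.2222 - (-2)·0.5000) / (6) = 1.6296
  x_3 = (9 - (4)·1.2222 - (1)·1.8333) / (8) = 0.2847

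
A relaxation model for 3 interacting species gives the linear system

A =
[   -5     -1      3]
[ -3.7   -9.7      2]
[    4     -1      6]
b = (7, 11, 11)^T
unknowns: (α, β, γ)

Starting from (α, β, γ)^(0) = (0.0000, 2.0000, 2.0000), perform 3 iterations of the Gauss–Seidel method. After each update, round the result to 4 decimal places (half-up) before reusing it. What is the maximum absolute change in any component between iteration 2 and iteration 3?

0.2164

Iteration 1:
  α = (7 - (-1)·2.0000 - (3)·2.0000) / (-5) = -0.6000
  β = (11 - (-3.7)·-0.6000 - (2)·2.0000) / (-9.7) = -0.4928
  γ = (11 - (4)·-0.6000 - (-1)·-0.4928) / (6) = 2.1512
Iteration 2:
  α = (7 - (-1)·-0.4928 - (3)·2.1512) / (-5) = -0.0107
  β = (11 - (-3.7)·-0.0107 - (2)·2.1512) / (-9.7) = -0.6864
  γ = (11 - (4)·-0.0107 - (-1)·-0.6864) / (6) = 1.7261
Iteration 3:
  α = (7 - (-1)·-0.6864 - (3)·1.7261) / (-5) = -0.2271
  β = (11 - (-3.7)·-0.2271 - (2)·1.7261) / (-9.7) = -0.6915
  γ = (11 - (4)·-0.2271 - (-1)·-0.6915) / (6) = 1.8695
Change: (-0.2164, -0.0051, 0.1434) → max |·| = 0.2164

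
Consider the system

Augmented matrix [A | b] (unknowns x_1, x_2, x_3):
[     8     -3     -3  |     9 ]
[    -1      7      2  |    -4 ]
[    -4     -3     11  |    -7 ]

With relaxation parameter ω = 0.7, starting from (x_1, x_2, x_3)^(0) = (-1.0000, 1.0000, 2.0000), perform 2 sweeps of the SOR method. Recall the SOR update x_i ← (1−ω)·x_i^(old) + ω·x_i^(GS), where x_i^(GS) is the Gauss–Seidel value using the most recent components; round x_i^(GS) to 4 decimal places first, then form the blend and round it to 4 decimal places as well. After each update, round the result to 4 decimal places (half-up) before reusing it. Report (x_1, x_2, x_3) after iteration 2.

(1.1793, -0.4754, -0.1136)

Iteration 1:
  x_1: GS value = (9 - (-3)·1.0000 - (-3)·2.0000) / (8) = 2.2500;  x_1 ← (1−ω)·-1.0000 + ω·2.2500 = 1.2750
  x_2: GS value = (-4 - (-1)·1.2750 - (2)·2.0000) / (7) = -0.9607;  x_2 ← (1−ω)·1.0000 + ω·-0.9607 = -0.3725
  x_3: GS value = (-7 - (-4)·1.2750 - (-3)·-0.3725) / (11) = -0.2743;  x_3 ← (1−ω)·2.0000 + ω·-0.2743 = 0.4080
Iteration 2:
  x_1: GS value = (9 - (-3)·-0.3725 - (-3)·0.4080) / (8) = 1.1383;  x_1 ← (1−ω)·1.2750 + ω·1.1383 = 1.1793
  x_2: GS value = (-4 - (-1)·1.1793 - (2)·0.4080) / (7) = -0.5195;  x_2 ← (1−ω)·-0.3725 + ω·-0.5195 = -0.4754
  x_3: GS value = (-7 - (-4)·1.1793 - (-3)·-0.4754) / (11) = -0.3372;  x_3 ← (1−ω)·0.4080 + ω·-0.3372 = -0.1136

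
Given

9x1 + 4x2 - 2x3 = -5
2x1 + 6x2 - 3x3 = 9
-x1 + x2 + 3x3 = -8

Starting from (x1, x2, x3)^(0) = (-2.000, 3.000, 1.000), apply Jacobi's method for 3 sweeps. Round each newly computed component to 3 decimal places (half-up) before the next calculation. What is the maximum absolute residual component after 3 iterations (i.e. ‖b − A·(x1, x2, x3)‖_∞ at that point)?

0.829

Iteration 1:
  x1 = (-5 - (4)·3.000 - (-2)·1.000) / (9) = -1.667
  x2 = (9 - (2)·-2.000 - (-3)·1.000) / (6) = 2.667
  x3 = (-8 - (-1)·-2.000 - (1)·3.000) / (3) = -4.333
Iteration 2:
  x1 = (-5 - (4)·2.667 - (-2)·-4.333) / (9) = -2.704
  x2 = (9 - (2)·-1.667 - (-3)·-4.333) / (6) = -0.111
  x3 = (-8 - (-1)·-1.667 - (1)·2.667) / (3) = -4.111
Iteration 3:
  x1 = (-5 - (4)·-0.111 - (-2)·-4.111) / (9) = -1.420
  x2 = (9 - (2)·-2.704 - (-3)·-4.111) / (6) = 0.346
  x3 = (-8 - (-1)·-2.704 - (1)·-0.111) / (3) = -3.531
Residual b − A·x = (-0.666, -0.829, 0.827); ∞-norm = 0.829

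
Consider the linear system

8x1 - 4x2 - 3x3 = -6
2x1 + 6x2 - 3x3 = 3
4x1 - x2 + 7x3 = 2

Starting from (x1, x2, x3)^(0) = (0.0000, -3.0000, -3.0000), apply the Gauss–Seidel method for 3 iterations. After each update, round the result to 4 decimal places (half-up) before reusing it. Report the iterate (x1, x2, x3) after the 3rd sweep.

(0.1921, 0.6480, 0.2685)

Iteration 1:
  x1 = (-6 - (-4)·-3.0000 - (-3)·-3.0000) / (8) = -3.3750
  x2 = (3 - (2)·-3.3750 - (-3)·-3.0000) / (6) = 0.1250
  x3 = (2 - (4)·-3.3750 - (-1)·0.1250) / (7) = 2.2321
Iteration 2:
  x1 = (-6 - (-4)·0.1250 - (-3)·2.2321) / (8) = 0.1495
  x2 = (3 - (2)·0.1495 - (-3)·2.2321) / (6) = 1.5662
  x3 = (2 - (4)·0.1495 - (-1)·1.5662) / (7) = 0.4240
Iteration 3:
  x1 = (-6 - (-4)·1.5662 - (-3)·0.4240) / (8) = 0.1921
  x2 = (3 - (2)·0.1921 - (-3)·0.4240) / (6) = 0.6480
  x3 = (2 - (4)·0.1921 - (-1)·0.6480) / (7) = 0.2685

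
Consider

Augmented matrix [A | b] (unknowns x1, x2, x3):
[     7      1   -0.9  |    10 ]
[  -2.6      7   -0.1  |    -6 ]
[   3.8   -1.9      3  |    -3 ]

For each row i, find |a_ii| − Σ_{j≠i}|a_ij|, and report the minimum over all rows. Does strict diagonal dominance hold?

-2.7

row 1: |7| − (1+0.9) = 5.1
row 2: |7| − (2.6+0.1) = 4.3
row 3: |3| − (3.8+1.9) = -2.7
minimum over rows = -2.7 → not strictly diagonally dominant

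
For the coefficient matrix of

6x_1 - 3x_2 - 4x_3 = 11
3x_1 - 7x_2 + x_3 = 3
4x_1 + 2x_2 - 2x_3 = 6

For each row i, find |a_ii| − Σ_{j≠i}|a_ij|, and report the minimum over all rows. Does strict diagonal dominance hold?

row 1: |6| − (3+4) = -1
row 2: |-7| − (3+1) = 3
row 3: |-2| − (4+2) = -4
minimum over rows = -4 → not strictly diagonally dominant

-4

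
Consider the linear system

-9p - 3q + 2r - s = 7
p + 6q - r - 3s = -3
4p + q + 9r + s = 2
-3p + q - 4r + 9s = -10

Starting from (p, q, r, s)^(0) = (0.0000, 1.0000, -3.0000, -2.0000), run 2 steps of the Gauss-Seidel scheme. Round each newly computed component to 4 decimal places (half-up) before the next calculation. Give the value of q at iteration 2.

-0.7332

Iteration 1:
  p = (7 - (-3)·1.0000 - (2)·-3.0000 - (-1)·-2.0000) / (-9) = -1.5556
  q = (-3 - (1)·-1.5556 - (-1)·-3.0000 - (-3)·-2.0000) / (6) = -1.7407
  r = (2 - (4)·-1.5556 - (1)·-1.7407 - (1)·-2.0000) / (9) = 1.3292
  s = (-10 - (-3)·-1.5556 - (1)·-1.7407 - (-4)·1.3292) / (9) = -0.8455
Iteration 2:
  p = (7 - (-3)·-1.7407 - (2)·1.3292 - (-1)·-0.8455) / (-9) = 0.1918
  q = (-3 - (1)·0.1918 - (-1)·1.3292 - (-3)·-0.8455) / (6) = -0.7332
  r = (2 - (4)·0.1918 - (1)·-0.7332 - (1)·-0.8455) / (9) = 0.3124
  s = (-10 - (-3)·0.1918 - (1)·-0.7332 - (-4)·0.3124) / (9) = -0.8269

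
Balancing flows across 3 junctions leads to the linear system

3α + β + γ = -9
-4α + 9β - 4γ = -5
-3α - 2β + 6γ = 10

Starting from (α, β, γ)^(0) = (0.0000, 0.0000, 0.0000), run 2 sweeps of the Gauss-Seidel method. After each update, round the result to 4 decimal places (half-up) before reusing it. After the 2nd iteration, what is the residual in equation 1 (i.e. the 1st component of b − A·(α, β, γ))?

Iteration 1:
  α = (-9 - (1)·0.0000 - (1)·0.0000) / (3) = -3.0000
  β = (-5 - (-4)·-3.0000 - (-4)·0.0000) / (9) = -1.8889
  γ = (10 - (-3)·-3.0000 - (-2)·-1.8889) / (6) = -0.4630
Iteration 2:
  α = (-9 - (1)·-1.8889 - (1)·-0.4630) / (3) = -2.2160
  β = (-5 - (-4)·-2.2160 - (-4)·-0.4630) / (9) = -1.7462
  γ = (10 - (-3)·-2.2160 - (-2)·-1.7462) / (6) = -0.0234
Residual b − A·x = (-0.5824, 1.7582, 0.0000)

-0.5824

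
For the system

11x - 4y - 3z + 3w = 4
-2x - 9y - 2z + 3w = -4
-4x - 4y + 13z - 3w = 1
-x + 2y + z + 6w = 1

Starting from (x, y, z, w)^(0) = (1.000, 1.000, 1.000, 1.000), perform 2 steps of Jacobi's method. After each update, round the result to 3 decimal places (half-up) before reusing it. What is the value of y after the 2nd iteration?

Iteration 1:
  x = (4 - (-4)·1.000 - (-3)·1.000 - (3)·1.000) / (11) = 0.727
  y = (-4 - (-2)·1.000 - (-2)·1.000 - (3)·1.000) / (-9) = 0.333
  z = (1 - (-4)·1.000 - (-4)·1.000 - (-3)·1.000) / (13) = 0.923
  w = (1 - (-1)·1.000 - (2)·1.000 - (1)·1.000) / (6) = -0.167
Iteration 2:
  x = (4 - (-4)·0.333 - (-3)·0.923 - (3)·-0.167) / (11) = 0.782
  y = (-4 - (-2)·0.727 - (-2)·0.923 - (3)·-0.167) / (-9) = 0.022
  z = (1 - (-4)·0.727 - (-4)·0.333 - (-3)·-0.167) / (13) = 0.365
  w = (1 - (-1)·0.727 - (2)·0.333 - (1)·0.923) / (6) = 0.023

0.022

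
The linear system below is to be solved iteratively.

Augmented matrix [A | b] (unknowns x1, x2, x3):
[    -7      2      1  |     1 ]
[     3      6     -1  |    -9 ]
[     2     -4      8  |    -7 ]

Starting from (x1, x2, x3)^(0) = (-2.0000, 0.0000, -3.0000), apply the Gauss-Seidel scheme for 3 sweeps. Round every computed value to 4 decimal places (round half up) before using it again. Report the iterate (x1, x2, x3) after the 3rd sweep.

(-0.7139, -1.3643, -1.3787)

Iteration 1:
  x1 = (1 - (2)·0.0000 - (1)·-3.0000) / (-7) = -0.5714
  x2 = (-9 - (3)·-0.5714 - (-1)·-3.0000) / (6) = -1.7143
  x3 = (-7 - (2)·-0.5714 - (-4)·-1.7143) / (8) = -1.5893
Iteration 2:
  x1 = (1 - (2)·-1.7143 - (1)·-1.5893) / (-7) = -0.8597
  x2 = (-9 - (3)·-0.8597 - (-1)·-1.5893) / (6) = -1.3350
  x3 = (-7 - (2)·-0.8597 - (-4)·-1.3350) / (8) = -1.3276
Iteration 3:
  x1 = (1 - (2)·-1.3350 - (1)·-1.3276) / (-7) = -0.7139
  x2 = (-9 - (3)·-0.7139 - (-1)·-1.3276) / (6) = -1.3643
  x3 = (-7 - (2)·-0.7139 - (-4)·-1.3643) / (8) = -1.3787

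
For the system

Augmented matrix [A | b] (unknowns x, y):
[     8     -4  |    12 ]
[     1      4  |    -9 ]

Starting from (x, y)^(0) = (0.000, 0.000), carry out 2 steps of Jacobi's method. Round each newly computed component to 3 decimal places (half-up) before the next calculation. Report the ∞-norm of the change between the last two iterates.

Iteration 1:
  x = (12 - (-4)·0.000) / (8) = 1.500
  y = (-9 - (1)·0.000) / (4) = -2.250
Iteration 2:
  x = (12 - (-4)·-2.250) / (8) = 0.375
  y = (-9 - (1)·1.500) / (4) = -2.625
Change: (-1.125, -0.375) → max |·| = 1.125

1.125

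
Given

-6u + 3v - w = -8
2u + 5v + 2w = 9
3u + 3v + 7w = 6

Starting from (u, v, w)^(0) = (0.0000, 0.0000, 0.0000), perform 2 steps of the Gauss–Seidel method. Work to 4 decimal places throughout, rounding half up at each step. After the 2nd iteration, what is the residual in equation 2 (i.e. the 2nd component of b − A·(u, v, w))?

Iteration 1:
  u = (-8 - (3)·0.0000 - (-1)·0.0000) / (-6) = 1.3333
  v = (9 - (2)·1.3333 - (2)·0.0000) / (5) = 1.2667
  w = (6 - (3)·1.3333 - (3)·1.2667) / (7) = -0.2571
Iteration 2:
  u = (-8 - (3)·1.2667 - (-1)·-0.2571) / (-6) = 2.0095
  v = (9 - (2)·2.0095 - (2)·-0.2571) / (5) = 1.0990
  w = (6 - (3)·2.0095 - (3)·1.0990) / (7) = -0.4751
Residual b − A·x = (0.2849, 0.4362, 0.0002)

0.4362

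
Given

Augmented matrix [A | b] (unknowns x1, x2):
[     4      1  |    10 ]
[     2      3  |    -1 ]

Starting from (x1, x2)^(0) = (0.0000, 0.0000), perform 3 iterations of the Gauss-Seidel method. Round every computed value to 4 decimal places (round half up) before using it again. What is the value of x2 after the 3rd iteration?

-2.3889

Iteration 1:
  x1 = (10 - (1)·0.0000) / (4) = 2.5000
  x2 = (-1 - (2)·2.5000) / (3) = -2.0000
Iteration 2:
  x1 = (10 - (1)·-2.0000) / (4) = 3.0000
  x2 = (-1 - (2)·3.0000) / (3) = -2.3333
Iteration 3:
  x1 = (10 - (1)·-2.3333) / (4) = 3.0833
  x2 = (-1 - (2)·3.0833) / (3) = -2.3889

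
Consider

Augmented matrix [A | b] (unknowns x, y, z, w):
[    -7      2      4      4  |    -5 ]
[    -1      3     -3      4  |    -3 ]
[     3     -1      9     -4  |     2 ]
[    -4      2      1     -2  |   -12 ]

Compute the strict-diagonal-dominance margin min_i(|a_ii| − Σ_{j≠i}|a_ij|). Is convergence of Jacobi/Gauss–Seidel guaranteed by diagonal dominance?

-5

row 1: |-7| − (2+4+4) = -3
row 2: |3| − (1+3+4) = -5
row 3: |9| − (3+1+4) = 1
row 4: |-2| − (4+2+1) = -5
minimum over rows = -5 → not strictly diagonally dominant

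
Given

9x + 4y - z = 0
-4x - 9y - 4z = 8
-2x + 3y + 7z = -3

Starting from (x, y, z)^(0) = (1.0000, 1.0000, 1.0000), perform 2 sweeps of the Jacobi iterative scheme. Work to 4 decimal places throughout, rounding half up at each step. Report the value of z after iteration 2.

0.2381

Iteration 1:
  x = (0 - (4)·1.0000 - (-1)·1.0000) / (9) = -0.3333
  y = (8 - (-4)·1.0000 - (-4)·1.0000) / (-9) = -1.7778
  z = (-3 - (-2)·1.0000 - (3)·1.0000) / (7) = -0.5714
Iteration 2:
  x = (0 - (4)·-1.7778 - (-1)·-0.5714) / (9) = 0.7266
  y = (8 - (-4)·-0.3333 - (-4)·-0.5714) / (-9) = -0.4868
  z = (-3 - (-2)·-0.3333 - (3)·-1.7778) / (7) = 0.2381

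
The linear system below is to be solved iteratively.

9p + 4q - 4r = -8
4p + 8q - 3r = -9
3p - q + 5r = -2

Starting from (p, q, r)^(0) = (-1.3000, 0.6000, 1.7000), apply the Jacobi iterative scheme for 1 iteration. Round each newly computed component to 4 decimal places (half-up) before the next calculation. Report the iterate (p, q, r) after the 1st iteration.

Iteration 1:
  p = (-8 - (4)·0.6000 - (-4)·1.7000) / (9) = -0.4000
  q = (-9 - (4)·-1.3000 - (-3)·1.7000) / (8) = 0.1625
  r = (-2 - (3)·-1.3000 - (-1)·0.6000) / (5) = 0.5000

(-0.4000, 0.1625, 0.5000)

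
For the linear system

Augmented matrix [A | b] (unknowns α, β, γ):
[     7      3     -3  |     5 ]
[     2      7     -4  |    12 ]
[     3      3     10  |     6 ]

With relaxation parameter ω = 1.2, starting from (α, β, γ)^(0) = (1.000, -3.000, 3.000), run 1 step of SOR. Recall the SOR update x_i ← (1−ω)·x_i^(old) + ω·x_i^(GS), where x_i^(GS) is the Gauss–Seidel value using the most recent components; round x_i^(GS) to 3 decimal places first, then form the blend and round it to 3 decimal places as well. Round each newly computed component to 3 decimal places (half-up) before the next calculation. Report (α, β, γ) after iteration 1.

Iteration 1:
  α: GS value = (5 - (3)·-3.000 - (-3)·3.000) / (7) = 3.286;  α ← (1−ω)·1.000 + ω·3.286 = 3.743
  β: GS value = (12 - (2)·3.743 - (-4)·3.000) / (7) = 2.359;  β ← (1−ω)·-3.000 + ω·2.359 = 3.431
  γ: GS value = (6 - (3)·3.743 - (3)·3.431) / (10) = -1.552;  γ ← (1−ω)·3.000 + ω·-1.552 = -2.462

(3.743, 3.431, -2.462)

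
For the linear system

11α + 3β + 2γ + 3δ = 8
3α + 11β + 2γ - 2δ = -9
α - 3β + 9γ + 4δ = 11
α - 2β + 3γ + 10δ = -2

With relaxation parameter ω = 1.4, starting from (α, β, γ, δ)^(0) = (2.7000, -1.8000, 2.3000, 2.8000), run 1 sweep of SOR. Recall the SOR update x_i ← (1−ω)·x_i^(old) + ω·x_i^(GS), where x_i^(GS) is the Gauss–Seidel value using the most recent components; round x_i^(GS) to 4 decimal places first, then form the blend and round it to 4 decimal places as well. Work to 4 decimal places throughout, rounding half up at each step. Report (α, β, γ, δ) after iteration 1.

Iteration 1:
  α: GS value = (8 - (3)·-1.8000 - (2)·2.3000 - (3)·2.8000) / (11) = 0.0364;  α ← (1−ω)·2.7000 + ω·0.0364 = -1.0290
  β: GS value = (-9 - (3)·-1.0290 - (2)·2.3000 - (-2)·2.8000) / (11) = -0.4466;  β ← (1−ω)·-1.8000 + ω·-0.4466 = 0.0948
  γ: GS value = (11 - (1)·-1.0290 - (-3)·0.0948 - (4)·2.8000) / (9) = 0.1237;  γ ← (1−ω)·2.3000 + ω·0.1237 = -0.7468
  δ: GS value = (-2 - (1)·-1.0290 - (-2)·0.0948 - (3)·-0.7468) / (10) = 0.1459;  δ ← (1−ω)·2.8000 + ω·0.1459 = -0.9157

(-1.0290, 0.0948, -0.7468, -0.9157)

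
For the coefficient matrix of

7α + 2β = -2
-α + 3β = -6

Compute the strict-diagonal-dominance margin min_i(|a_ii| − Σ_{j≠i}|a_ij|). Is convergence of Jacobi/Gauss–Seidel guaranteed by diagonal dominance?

2

row 1: |7| − (2) = 5
row 2: |3| − (1) = 2
minimum over rows = 2 → strictly diagonally dominant (convergence guaranteed)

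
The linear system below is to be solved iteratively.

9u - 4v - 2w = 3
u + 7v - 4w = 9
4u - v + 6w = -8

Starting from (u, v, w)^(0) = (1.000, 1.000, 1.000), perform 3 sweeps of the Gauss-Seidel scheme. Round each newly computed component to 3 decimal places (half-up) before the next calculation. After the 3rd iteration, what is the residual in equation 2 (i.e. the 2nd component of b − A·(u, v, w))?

1.865

Iteration 1:
  u = (3 - (-4)·1.000 - (-2)·1.000) / (9) = 1.000
  v = (9 - (1)·1.000 - (-4)·1.000) / (7) = 1.714
  w = (-8 - (4)·1.000 - (-1)·1.714) / (6) = -1.714
Iteration 2:
  u = (3 - (-4)·1.714 - (-2)·-1.714) / (9) = 0.714
  v = (9 - (1)·0.714 - (-4)·-1.714) / (7) = 0.204
  w = (-8 - (4)·0.714 - (-1)·0.204) / (6) = -1.775
Iteration 3:
  u = (3 - (-4)·0.204 - (-2)·-1.775) / (9) = 0.030
  v = (9 - (1)·0.030 - (-4)·-1.775) / (7) = 0.267
  w = (-8 - (4)·0.030 - (-1)·0.267) / (6) = -1.309
Residual b − A·x = (1.180, 1.865, 0.001)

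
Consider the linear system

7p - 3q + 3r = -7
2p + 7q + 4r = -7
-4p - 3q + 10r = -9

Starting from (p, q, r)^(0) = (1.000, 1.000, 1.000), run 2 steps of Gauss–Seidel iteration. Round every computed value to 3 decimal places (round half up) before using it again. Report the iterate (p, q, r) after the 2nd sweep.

(-0.829, 0.200, -1.172)

Iteration 1:
  p = (-7 - (-3)·1.000 - (3)·1.000) / (7) = -1.000
  q = (-7 - (2)·-1.000 - (4)·1.000) / (7) = -1.286
  r = (-9 - (-4)·-1.000 - (-3)·-1.286) / (10) = -1.686
Iteration 2:
  p = (-7 - (-3)·-1.286 - (3)·-1.686) / (7) = -0.829
  q = (-7 - (2)·-0.829 - (4)·-1.686) / (7) = 0.200
  r = (-9 - (-4)·-0.829 - (-3)·0.200) / (10) = -1.172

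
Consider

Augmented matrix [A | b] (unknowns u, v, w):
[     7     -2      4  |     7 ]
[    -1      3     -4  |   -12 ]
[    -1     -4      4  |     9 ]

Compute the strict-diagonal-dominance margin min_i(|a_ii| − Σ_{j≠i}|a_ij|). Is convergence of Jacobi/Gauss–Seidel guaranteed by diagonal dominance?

row 1: |7| − (2+4) = 1
row 2: |3| − (1+4) = -2
row 3: |4| − (1+4) = -1
minimum over rows = -2 → not strictly diagonally dominant

-2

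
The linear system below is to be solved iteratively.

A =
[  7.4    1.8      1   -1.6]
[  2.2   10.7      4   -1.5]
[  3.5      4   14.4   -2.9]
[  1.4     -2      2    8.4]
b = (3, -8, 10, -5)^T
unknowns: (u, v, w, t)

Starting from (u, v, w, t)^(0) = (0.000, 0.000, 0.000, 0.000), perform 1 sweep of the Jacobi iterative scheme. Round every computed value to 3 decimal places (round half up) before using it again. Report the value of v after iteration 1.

Iteration 1:
  u = (3 - (1.8)·0.000 - (1)·0.000 - (-1.6)·0.000) / (7.4) = 0.405
  v = (-8 - (2.2)·0.000 - (4)·0.000 - (-1.5)·0.000) / (10.7) = -0.748
  w = (10 - (3.5)·0.000 - (4)·0.000 - (-2.9)·0.000) / (14.4) = 0.694
  t = (-5 - (1.4)·0.000 - (-2)·0.000 - (2)·0.000) / (8.4) = -0.595

-0.748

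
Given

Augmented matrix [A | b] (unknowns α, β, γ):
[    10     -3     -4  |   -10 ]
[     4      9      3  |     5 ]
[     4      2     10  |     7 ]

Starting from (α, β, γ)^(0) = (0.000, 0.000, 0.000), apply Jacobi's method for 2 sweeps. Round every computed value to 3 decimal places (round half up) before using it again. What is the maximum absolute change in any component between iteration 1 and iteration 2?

Iteration 1:
  α = (-10 - (-3)·0.000 - (-4)·0.000) / (10) = -1.000
  β = (5 - (4)·0.000 - (3)·0.000) / (9) = 0.556
  γ = (7 - (4)·0.000 - (2)·0.000) / (10) = 0.700
Iteration 2:
  α = (-10 - (-3)·0.556 - (-4)·0.700) / (10) = -0.553
  β = (5 - (4)·-1.000 - (3)·0.700) / (9) = 0.767
  γ = (7 - (4)·-1.000 - (2)·0.556) / (10) = 0.989
Change: (0.447, 0.211, 0.289) → max |·| = 0.447

0.447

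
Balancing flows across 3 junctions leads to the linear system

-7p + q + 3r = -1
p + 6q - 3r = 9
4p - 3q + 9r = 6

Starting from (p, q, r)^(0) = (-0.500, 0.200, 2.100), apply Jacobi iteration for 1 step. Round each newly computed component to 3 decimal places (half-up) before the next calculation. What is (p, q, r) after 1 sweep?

(1.071, 2.633, 0.956)

Iteration 1:
  p = (-1 - (1)·0.200 - (3)·2.100) / (-7) = 1.071
  q = (9 - (1)·-0.500 - (-3)·2.100) / (6) = 2.633
  r = (6 - (4)·-0.500 - (-3)·0.200) / (9) = 0.956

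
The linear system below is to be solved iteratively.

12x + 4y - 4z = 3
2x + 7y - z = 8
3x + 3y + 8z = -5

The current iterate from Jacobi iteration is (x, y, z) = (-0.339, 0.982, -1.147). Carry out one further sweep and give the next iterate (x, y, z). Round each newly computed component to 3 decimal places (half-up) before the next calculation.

(-0.460, 1.076, -0.866)

One sweep:
  x = (3 - (4)·0.982 - (-4)·-1.147) / (12) = -0.460
  y = (8 - (2)·-0.339 - (-1)·-1.147) / (7) = 1.076
  z = (-5 - (3)·-0.339 - (3)·0.982) / (8) = -0.866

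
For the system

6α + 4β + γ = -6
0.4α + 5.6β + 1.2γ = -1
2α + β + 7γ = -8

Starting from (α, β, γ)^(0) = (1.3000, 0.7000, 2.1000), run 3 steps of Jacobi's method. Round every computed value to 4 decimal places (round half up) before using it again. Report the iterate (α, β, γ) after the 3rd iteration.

Iteration 1:
  α = (-6 - (4)·0.7000 - (1)·2.1000) / (6) = -1.8167
  β = (-1 - (0.4)·1.3000 - (1.2)·2.1000) / (5.6) = -0.7214
  γ = (-8 - (2)·1.3000 - (1)·0.7000) / (7) = -1.6143
Iteration 2:
  α = (-6 - (4)·-0.7214 - (1)·-1.6143) / (6) = -0.2500
  β = (-1 - (0.4)·-1.8167 - (1.2)·-1.6143) / (5.6) = 0.2971
  γ = (-8 - (2)·-1.8167 - (1)·-0.7214) / (7) = -0.5207
Iteration 3:
  α = (-6 - (4)·0.2971 - (1)·-0.5207) / (6) = -1.1113
  β = (-1 - (0.4)·-0.2500 - (1.2)·-0.5207) / (5.6) = -0.0491
  γ = (-8 - (2)·-0.2500 - (1)·0.2971) / (7) = -1.1139

(-1.1113, -0.0491, -1.1139)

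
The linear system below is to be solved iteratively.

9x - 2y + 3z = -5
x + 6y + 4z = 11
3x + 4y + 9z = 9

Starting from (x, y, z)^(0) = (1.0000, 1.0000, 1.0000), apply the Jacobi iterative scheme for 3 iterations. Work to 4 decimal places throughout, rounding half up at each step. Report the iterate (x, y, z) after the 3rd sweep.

(-0.4156, 1.3827, 0.3374)

Iteration 1:
  x = (-5 - (-2)·1.0000 - (3)·1.0000) / (9) = -0.6667
  y = (11 - (1)·1.0000 - (4)·1.0000) / (6) = 1.0000
  z = (9 - (3)·1.0000 - (4)·1.0000) / (9) = 0.2222
Iteration 2:
  x = (-5 - (-2)·1.0000 - (3)·0.2222) / (9) = -0.4074
  y = (11 - (1)·-0.6667 - (4)·0.2222) / (6) = 1.7963
  z = (9 - (3)·-0.6667 - (4)·1.0000) / (9) = 0.7778
Iteration 3:
  x = (-5 - (-2)·1.7963 - (3)·0.7778) / (9) = -0.4156
  y = (11 - (1)·-0.4074 - (4)·0.7778) / (6) = 1.3827
  z = (9 - (3)·-0.4074 - (4)·1.7963) / (9) = 0.3374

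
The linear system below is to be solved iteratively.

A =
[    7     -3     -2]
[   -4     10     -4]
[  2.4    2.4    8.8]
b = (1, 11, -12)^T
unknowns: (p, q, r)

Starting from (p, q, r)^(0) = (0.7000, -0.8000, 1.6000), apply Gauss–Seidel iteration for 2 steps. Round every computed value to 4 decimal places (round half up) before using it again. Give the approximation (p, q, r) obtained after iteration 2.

(0.3794, 0.4772, -1.5973)

Iteration 1:
  p = (1 - (-3)·-0.8000 - (-2)·1.6000) / (7) = 0.2571
  q = (11 - (-4)·0.2571 - (-4)·1.6000) / (10) = 1.8428
  r = (-12 - (2.4)·0.2571 - (2.4)·1.8428) / (8.8) = -1.9363
Iteration 2:
  p = (1 - (-3)·1.8428 - (-2)·-1.9363) / (7) = 0.3794
  q = (11 - (-4)·0.3794 - (-4)·-1.9363) / (10) = 0.4772
  r = (-12 - (2.4)·0.3794 - (2.4)·0.4772) / (8.8) = -1.5973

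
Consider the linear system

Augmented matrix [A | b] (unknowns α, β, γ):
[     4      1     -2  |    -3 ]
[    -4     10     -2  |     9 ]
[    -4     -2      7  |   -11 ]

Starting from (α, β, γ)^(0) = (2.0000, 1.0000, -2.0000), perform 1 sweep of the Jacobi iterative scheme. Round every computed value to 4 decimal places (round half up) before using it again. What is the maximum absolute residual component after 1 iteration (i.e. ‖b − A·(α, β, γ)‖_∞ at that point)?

15.3997

Iteration 1:
  α = (-3 - (1)·1.0000 - (-2)·-2.0000) / (4) = -2.0000
  β = (9 - (-4)·2.0000 - (-2)·-2.0000) / (10) = 1.3000
  γ = (-11 - (-4)·2.0000 - (-2)·1.0000) / (7) = -0.1429
Residual b − A·x = (3.4142, -12.2858, -15.3997); ∞-norm = 15.3997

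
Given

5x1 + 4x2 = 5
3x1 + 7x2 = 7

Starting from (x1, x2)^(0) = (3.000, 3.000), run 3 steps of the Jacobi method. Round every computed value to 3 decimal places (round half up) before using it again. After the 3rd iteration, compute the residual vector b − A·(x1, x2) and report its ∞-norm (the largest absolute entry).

4.529

Iteration 1:
  x1 = (5 - (4)·3.000) / (5) = -1.400
  x2 = (7 - (3)·3.000) / (7) = -0.286
Iteration 2:
  x1 = (5 - (4)·-0.286) / (5) = 1.229
  x2 = (7 - (3)·-1.400) / (7) = 1.600
Iteration 3:
  x1 = (5 - (4)·1.600) / (5) = -0.280
  x2 = (7 - (3)·1.229) / (7) = 0.473
Residual b − A·x = (4.508, 4.529); ∞-norm = 4.529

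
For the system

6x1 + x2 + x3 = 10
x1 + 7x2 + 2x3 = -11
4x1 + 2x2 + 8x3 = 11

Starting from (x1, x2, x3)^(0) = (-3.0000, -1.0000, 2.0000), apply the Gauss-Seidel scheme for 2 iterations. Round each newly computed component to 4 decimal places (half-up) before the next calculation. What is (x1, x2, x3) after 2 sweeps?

Iteration 1:
  x1 = (10 - (1)·-1.0000 - (1)·2.0000) / (6) = 1.5000
  x2 = (-11 - (1)·1.5000 - (2)·2.0000) / (7) = -2.3571
  x3 = (11 - (4)·1.5000 - (2)·-2.3571) / (8) = 1.2143
Iteration 2:
  x1 = (10 - (1)·-2.3571 - (1)·1.2143) / (6) = 1.8571
  x2 = (-11 - (1)·1.8571 - (2)·1.2143) / (7) = -2.1837
  x3 = (11 - (4)·1.8571 - (2)·-2.1837) / (8) = 0.9924

(1.8571, -2.1837, 0.9924)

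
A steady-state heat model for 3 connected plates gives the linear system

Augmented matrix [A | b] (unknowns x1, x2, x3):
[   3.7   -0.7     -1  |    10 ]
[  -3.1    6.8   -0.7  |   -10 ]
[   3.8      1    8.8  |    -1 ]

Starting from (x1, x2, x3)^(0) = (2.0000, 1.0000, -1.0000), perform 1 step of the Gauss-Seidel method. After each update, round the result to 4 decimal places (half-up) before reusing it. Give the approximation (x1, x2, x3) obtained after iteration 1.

(2.6216, -0.3784, -1.2027)

Iteration 1:
  x1 = (10 - (-0.7)·1.0000 - (-1)·-1.0000) / (3.7) = 2.6216
  x2 = (-10 - (-3.1)·2.6216 - (-0.7)·-1.0000) / (6.8) = -0.3784
  x3 = (-1 - (3.8)·2.6216 - (1)·-0.3784) / (8.8) = -1.2027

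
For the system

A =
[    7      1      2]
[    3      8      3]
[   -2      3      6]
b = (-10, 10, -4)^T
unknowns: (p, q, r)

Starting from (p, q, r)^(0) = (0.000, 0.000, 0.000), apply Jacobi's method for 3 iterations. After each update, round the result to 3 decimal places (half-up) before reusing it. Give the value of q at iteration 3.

2.444

Iteration 1:
  p = (-10 - (1)·0.000 - (2)·0.000) / (7) = -1.429
  q = (10 - (3)·0.000 - (3)·0.000) / (8) = 1.250
  r = (-4 - (-2)·0.000 - (3)·0.000) / (6) = -0.667
Iteration 2:
  p = (-10 - (1)·1.250 - (2)·-0.667) / (7) = -1.417
  q = (10 - (3)·-1.429 - (3)·-0.667) / (8) = 2.036
  r = (-4 - (-2)·-1.429 - (3)·1.250) / (6) = -1.768
Iteration 3:
  p = (-10 - (1)·2.036 - (2)·-1.768) / (7) = -1.214
  q = (10 - (3)·-1.417 - (3)·-1.768) / (8) = 2.444
  r = (-4 - (-2)·-1.417 - (3)·2.036) / (6) = -2.157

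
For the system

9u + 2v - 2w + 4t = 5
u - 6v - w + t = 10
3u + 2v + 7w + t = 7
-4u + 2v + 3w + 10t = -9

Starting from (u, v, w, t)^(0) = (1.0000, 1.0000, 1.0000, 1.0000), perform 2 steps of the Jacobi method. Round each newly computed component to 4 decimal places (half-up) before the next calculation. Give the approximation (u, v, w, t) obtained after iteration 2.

(1.3651, -1.8386, 1.5238, -0.5984)

Iteration 1:
  u = (5 - (2)·1.0000 - (-2)·1.0000 - (4)·1.0000) / (9) = 0.1111
  v = (10 - (1)·1.0000 - (-1)·1.0000 - (1)·1.0000) / (-6) = -1.5000
  w = (7 - (3)·1.0000 - (2)·1.0000 - (1)·1.0000) / (7) = 0.1429
  t = (-9 - (-4)·1.0000 - (2)·1.0000 - (3)·1.0000) / (10) = -1.0000
Iteration 2:
  u = (5 - (2)·-1.5000 - (-2)·0.1429 - (4)·-1.0000) / (9) = 1.3651
  v = (10 - (1)·0.1111 - (-1)·0.1429 - (1)·-1.0000) / (-6) = -1.8386
  w = (7 - (3)·0.1111 - (2)·-1.5000 - (1)·-1.0000) / (7) = 1.5238
  t = (-9 - (-4)·0.1111 - (2)·-1.5000 - (3)·0.1429) / (10) = -0.5984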